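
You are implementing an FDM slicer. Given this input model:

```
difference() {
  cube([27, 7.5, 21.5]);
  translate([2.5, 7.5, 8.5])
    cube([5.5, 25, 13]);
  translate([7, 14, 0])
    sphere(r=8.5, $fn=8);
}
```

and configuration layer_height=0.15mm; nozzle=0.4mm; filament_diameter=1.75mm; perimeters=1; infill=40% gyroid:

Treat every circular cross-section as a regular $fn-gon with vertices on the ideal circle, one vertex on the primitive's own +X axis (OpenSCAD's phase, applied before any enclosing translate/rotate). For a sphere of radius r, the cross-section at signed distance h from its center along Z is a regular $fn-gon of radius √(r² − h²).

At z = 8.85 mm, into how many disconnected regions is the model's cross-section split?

1

At z = 8.85 mm: the cube is present — its section is the full 27×7.5 rectangle; the cube at (2.5, 7.5) is present — its section is the full 5.5×25 rectangle; the sphere at (7, 14) does not reach this height (|z−center|=8.850 > r=8.5); Taking the first minus the rest: starting from the 27×7.5 cube, the 5.5×25 cube at (2.5, 7.5) misses the remaining region (no effect) — 1 connected region. The result has 1 disconnected region.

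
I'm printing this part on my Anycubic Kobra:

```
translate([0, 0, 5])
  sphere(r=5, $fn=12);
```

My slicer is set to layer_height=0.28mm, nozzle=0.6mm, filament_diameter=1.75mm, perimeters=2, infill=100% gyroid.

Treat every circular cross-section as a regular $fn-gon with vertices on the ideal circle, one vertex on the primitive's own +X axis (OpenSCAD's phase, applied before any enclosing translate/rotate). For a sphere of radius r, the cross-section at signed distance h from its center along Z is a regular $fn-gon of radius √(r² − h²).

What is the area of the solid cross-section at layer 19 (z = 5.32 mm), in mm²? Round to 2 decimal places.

74.69 mm²

At z = 5.32 mm: the r=5 sphere contributes a regular 12-gon of circumradius √(5²−0.32²) = 4.990 (area = (12/2)·4.990²·sin(360°/12) = 74.69 mm²). Overall, the cross-section is a single solid region. Net area = 74.69 mm².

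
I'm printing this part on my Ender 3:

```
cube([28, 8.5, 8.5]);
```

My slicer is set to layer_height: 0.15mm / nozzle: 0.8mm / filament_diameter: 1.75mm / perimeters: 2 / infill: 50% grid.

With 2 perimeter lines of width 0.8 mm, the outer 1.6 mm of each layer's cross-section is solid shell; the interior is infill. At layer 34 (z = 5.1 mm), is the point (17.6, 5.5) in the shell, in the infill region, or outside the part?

At z = 5.1 mm: the cube (footprint 28×8.5) is included at this height. Overall, the cross-section is a single solid region. The nearest boundary edge runs (28.00, 8.50)→(0.00, 8.50); distance from the point to it = 3.00 mm. The point is inside the cross-section and 3.00 mm from the nearest boundary — more than the 1.6 mm shell width (2 × 0.8), so it's in the infill interior.

infill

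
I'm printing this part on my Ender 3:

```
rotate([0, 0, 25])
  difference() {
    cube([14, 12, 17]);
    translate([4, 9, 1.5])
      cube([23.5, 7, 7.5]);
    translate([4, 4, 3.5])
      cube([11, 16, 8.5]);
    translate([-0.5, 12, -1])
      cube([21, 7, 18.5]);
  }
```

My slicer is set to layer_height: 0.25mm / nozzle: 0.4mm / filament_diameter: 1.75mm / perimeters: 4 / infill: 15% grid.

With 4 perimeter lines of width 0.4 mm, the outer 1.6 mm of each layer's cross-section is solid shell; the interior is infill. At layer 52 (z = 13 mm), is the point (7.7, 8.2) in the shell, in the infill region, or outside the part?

infill

At z = 13 mm: the cube is present — its section is the full 14×12 rectangle; the cube at (4, 9) is not intersected at this z (z outside [1.5, 9]); the cube at (4, 4) does not reach this height (z outside [3.5, 12]); the cube at (-0.5, 12) (footprint 21×7) is included at this height; Taking the first minus the rest: starting from the 14×12 cube, the 21×7 cube at (-0.5, 12) misses the remaining region (no effect) — 1 connected region; (rotated 25° about Z; rotation is an isometry so areas/perimeters/island counts are preserved). Overall, the cross-section is a single solid region. Undo the 25° rotation: the query point maps to (10.444, 4.178) in the un-rotated model frame. The nearest boundary edge runs (14.00, 12.00)→(14.00, 0.00); distance from the point to it = 3.56 mm. The point is inside the cross-section and 3.56 mm from the nearest boundary — more than the 1.6 mm shell width (4 × 0.4), so it's in the infill interior.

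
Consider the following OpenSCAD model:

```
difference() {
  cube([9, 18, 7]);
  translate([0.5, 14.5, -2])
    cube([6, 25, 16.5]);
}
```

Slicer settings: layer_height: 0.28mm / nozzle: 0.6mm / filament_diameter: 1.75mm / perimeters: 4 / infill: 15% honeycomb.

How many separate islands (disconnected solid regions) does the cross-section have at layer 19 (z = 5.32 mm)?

At z = 5.32 mm: the cube is present — its section is the full 9×18 rectangle; the cube at (0.5, 14.5) (footprint 6×25) is included at this height; Taking the first minus the rest: starting from the 9×18 cube, the 6×25 cube at (0.5, 14.5) partially overlaps it — only the 21.00 mm² overlap (of its 150.00 mm²) is removed, clipping the outline — 1 connected region. Overall, the cross-section is a single solid region. Island count = 1.

1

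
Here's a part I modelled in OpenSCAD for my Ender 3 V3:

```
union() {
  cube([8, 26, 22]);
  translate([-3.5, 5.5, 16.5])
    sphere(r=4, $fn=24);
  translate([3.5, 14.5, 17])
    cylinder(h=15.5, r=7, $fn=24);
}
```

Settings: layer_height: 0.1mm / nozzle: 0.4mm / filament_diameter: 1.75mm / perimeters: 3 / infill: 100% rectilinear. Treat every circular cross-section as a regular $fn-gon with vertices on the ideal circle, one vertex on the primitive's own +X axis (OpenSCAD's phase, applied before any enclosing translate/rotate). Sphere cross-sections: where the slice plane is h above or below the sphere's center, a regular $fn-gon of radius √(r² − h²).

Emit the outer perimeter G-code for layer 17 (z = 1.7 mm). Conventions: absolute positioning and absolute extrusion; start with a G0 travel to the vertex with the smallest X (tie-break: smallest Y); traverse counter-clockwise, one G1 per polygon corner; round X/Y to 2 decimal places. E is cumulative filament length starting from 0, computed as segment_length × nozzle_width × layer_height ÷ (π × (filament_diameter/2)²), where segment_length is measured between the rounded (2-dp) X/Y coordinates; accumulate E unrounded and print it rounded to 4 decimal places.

G0 X0.00 Y0.00 Z1.70
G1 X8.00 Y0.00 E0.1330
G1 X8.00 Y26.00 E0.5654
G1 X0.00 Y26.00 E0.6985
G1 X0.00 Y0.00 E1.1308

At z = 1.7 mm: the cube is present — its section is the full 8×26 rectangle; the sphere at (-3.5, 5.5) does not reach this height (|z−center|=14.800 > r=4); the cylinder at (3.5, 14.5) does not reach this height (z outside [17, 32.5]); Merging all regions: only the 8×26 cube is present, so the union is just that shape — 1 connected region. The outline is a single polygon with 4 vertices. Extrusion per mm of travel: 0.4 × 0.1 / (π × 0.875²) = 0.016630. Accumulating E over each segment gives final E = 1.1308.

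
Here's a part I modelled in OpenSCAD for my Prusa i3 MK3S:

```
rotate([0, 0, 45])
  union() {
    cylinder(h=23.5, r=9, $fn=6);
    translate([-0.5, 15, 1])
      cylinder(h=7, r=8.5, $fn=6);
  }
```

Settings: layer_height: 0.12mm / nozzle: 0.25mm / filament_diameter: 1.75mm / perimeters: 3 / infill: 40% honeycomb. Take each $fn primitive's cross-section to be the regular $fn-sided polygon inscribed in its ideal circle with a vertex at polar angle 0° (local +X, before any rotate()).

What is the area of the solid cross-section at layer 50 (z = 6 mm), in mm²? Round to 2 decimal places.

At z = 6 mm: the cylinder: section is a regular 6-gon, circumradius r=9 (area = (6/2)·9.000²·sin(360°/6) = 210.44 mm²); the cylinder at (-0.5, 15): section is a regular 6-gon, circumradius r=8.5 (area = (6/2)·8.500²·sin(360°/6) = 187.71 mm²); Merging all regions: the regions partially overlap — summed areas 398.16 mm² minus the doubly-counted overlap 1.30 mm² gives 396.86 mm² — area = 396.86 mm²; (rotated 45° about Z; rotation is an isometry so areas/perimeters/island counts are preserved). Overall, the cross-section is a single solid region. Net area = 396.86 mm².

396.86 mm²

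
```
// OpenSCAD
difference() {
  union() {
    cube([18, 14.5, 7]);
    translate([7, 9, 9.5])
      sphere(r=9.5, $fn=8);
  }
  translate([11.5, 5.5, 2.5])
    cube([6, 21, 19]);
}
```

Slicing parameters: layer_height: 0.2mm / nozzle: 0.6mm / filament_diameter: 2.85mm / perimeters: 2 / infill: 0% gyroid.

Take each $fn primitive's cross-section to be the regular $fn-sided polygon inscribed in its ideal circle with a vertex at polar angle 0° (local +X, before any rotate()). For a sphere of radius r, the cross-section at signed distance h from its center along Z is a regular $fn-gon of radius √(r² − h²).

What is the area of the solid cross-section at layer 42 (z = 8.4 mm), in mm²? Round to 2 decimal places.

212.41 mm²

At z = 8.4 mm: the cube does not reach this height (z outside [0, 7]); the r=9.5 sphere at (7, 9) contributes a regular 8-gon of circumradius √(9.5²−1.1²) = 9.436 (area = (8/2)·9.436²·sin(360°/8) = 251.84 mm²); Merging all regions: only the r=9.5 sphere at (7, 9) is present, so the union is just that shape — area = 251.84 mm²; the cube at (11.5, 5.5) is present — its section is the full 6×21 rectangle (area 126.00 mm²); Subtracting the remaining from the first: starting from the result so far (251.84 mm²), the 6×21 cube at (11.5, 5.5) partially overlaps it — only the 39.43 mm² overlap (of its 126.00 mm²) is removed, clipping the outline — area = 212.41 mm². Overall, the cross-section is a single solid region. Net area = 212.41 mm².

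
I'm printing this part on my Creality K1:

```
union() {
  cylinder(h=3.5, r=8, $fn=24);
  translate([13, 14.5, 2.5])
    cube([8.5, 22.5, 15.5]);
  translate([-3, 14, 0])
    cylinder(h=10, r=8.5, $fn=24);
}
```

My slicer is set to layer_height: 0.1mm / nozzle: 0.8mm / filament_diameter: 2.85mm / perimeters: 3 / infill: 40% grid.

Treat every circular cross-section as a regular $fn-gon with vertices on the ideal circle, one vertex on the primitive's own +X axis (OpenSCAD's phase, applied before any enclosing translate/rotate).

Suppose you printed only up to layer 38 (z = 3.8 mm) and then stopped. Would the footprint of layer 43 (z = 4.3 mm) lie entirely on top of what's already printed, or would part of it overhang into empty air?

Compare the two slices. At z = 3.8: the cylinder is not intersected at this z (z outside [0, 3.5]); the 8.5×22.5 cube at (13, 14.5) contributes its full rectangle (area 191.25 mm²); the r=8.5 cylinder at (-3, 14) gives a regular 24-gon of circumradius 8.5 (constant along its height) (area = (24/2)·8.500²·sin(360°/24) = 224.40 mm²); Merging all regions: the 2 present regions are separate (no shared area or edge), so areas and boundary lengths simply add and each stays a separate island — area = 415.65 mm². At z = 4.3: the cylinder is absent (z outside [0, 3.5]); the 8.5×22.5 cube at (13, 14.5) contributes its full rectangle (area 191.25 mm²); the r=8.5 cylinder at (-3, 14) contributes a regular 24-gon of circumradius 8.5 (area = (24/2)·8.500²·sin(360°/24) = 224.40 mm²); Taking the union: the 2 present regions are separate (no shared area or edge), so areas and boundary lengths simply add and each stays a separate island — area = 415.65 mm². Checking containment: the cross-section at z = 4.3 is a subset of the cross-section at z = 3.8.

entirely on top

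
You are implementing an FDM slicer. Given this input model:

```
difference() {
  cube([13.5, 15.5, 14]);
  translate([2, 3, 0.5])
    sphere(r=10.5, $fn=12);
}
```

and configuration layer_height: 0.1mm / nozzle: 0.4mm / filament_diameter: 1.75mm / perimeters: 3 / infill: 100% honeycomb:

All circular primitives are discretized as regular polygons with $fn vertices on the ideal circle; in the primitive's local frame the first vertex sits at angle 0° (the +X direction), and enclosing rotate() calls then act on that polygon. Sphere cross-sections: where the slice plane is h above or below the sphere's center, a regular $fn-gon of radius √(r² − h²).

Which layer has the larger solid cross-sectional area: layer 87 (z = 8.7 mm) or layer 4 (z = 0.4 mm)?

Layer 87 (z = 8.7): the 13.5×15.5 cube contributes its full rectangle (area 209.25 mm²); the r=10.5 sphere at (2, 3) contributes a regular 12-gon of circumradius √(10.5²−8.2²) = 6.558 (area = (12/2)·6.558²·sin(360°/12) = 129.03 mm²); Taking the first minus the rest: starting from the 13.5×15.5 cube (209.25 mm²), the r=10.5 sphere at (2, 3) partially overlaps it — only the 69.31 mm² overlap (of its 129.03 mm²) is removed, clipping the outline — area = 139.94 mm². So its area = 139.94 mm². Layer 4 (z = 0.4): the cube is present — its section is the full 13.5×15.5 rectangle (area 209.25 mm²); the sphere at (2, 3): section is a regular 12-gon, circumradius = √(r²−h²) = √(10.5²−0.1²) = 10.500 (area = (12/2)·10.500²·sin(360°/12) = 330.72 mm²); Taking the first minus the rest: starting from the 13.5×15.5 cube (209.25 mm²), the r=10.5 sphere at (2, 3) partially overlaps it — only the 139.44 mm² overlap (of its 330.72 mm²) is removed, clipping the outline — area = 69.81 mm². So its area = 69.81 mm². Layer 87 is larger (139.94 vs 69.81 mm²).

layer 87 (z = 8.7 mm)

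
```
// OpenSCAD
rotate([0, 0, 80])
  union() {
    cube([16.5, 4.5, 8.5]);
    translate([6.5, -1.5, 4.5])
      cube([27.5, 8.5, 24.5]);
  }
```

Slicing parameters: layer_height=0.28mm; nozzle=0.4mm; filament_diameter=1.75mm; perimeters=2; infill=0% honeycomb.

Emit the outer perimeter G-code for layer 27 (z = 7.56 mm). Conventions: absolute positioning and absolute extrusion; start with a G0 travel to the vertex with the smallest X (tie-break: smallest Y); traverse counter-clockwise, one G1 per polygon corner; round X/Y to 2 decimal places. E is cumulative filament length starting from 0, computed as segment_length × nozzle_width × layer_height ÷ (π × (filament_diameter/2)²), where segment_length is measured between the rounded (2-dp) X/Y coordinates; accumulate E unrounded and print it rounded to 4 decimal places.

G0 X-5.76 Y7.62 Z7.56
G1 X-3.30 Y7.18 E0.1164
G1 X-4.43 Y0.78 E0.4190
G1 X0.00 Y0.00 E0.6284
G1 X1.13 Y6.40 E0.9311
G1 X2.61 Y6.14 E1.0010
G1 X7.38 Y33.22 E2.2814
G1 X-0.99 Y34.70 E2.6772
G1 X-5.76 Y7.62 E3.9576

At z = 7.56 mm: the 16.5×4.5 cube contributes its full rectangle; the cube at (6.5, -1.5) (footprint 27.5×8.5) is included at this height; Combining (union): the regions partially overlap (shared area 45.00 mm²), so overlapping operands fuse into one piece — 1 connected region; (rotated 80° about Z; rotation is an isometry so areas/perimeters/island counts are preserved). The outline is a single polygon with 8 vertices. Extrusion per mm of travel: 0.4 × 0.28 / (π × 0.875²) = 0.046564. Accumulating E over each segment gives final E = 3.9576.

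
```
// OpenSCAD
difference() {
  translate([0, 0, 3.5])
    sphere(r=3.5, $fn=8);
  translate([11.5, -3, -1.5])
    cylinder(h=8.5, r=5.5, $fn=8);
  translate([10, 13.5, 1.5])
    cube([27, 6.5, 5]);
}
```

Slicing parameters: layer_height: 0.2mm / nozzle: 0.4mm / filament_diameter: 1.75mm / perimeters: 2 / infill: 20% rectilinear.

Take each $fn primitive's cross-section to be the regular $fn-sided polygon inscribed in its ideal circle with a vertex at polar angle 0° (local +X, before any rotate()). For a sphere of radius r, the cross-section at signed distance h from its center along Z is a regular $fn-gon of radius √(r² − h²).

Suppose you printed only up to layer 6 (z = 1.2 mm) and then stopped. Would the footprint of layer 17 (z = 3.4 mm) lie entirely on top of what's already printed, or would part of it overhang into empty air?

part overhangs

Compare the two slices. At z = 1.2: the sphere: section is a regular 8-gon, circumradius = √(r²−h²) = √(3.5²−2.3²) = 2.638 (area = (8/2)·2.638²·sin(360°/8) = 19.69 mm²); the r=5.5 cylinder at (11.5, -3) contributes a regular 8-gon of circumradius 5.5 (area = (8/2)·5.500²·sin(360°/8) = 85.56 mm²); the cube at (10, 13.5) is not intersected at this z (z outside [1.5, 6.5]); Taking the first minus the rest: starting from the r=3.5 sphere (19.69 mm²), the r=5.5 cylinder at (11.5, -3) misses the remaining region (no effect) — area = 19.69 mm². At z = 3.4: the r=3.5 sphere slices to a regular 8-gon of circumradius 3.499 (√(r²−h²) with h=0.1 from center) (area = (8/2)·3.499²·sin(360°/8) = 34.62 mm²); the r=5.5 cylinder at (11.5, -3) contributes a regular 8-gon of circumradius 5.5 (area = (8/2)·5.500²·sin(360°/8) = 85.56 mm²); the cube at (10, 13.5) (footprint 27×6.5) is included at this height (area 175.50 mm²); Subtracting the remaining from the first: starting from the r=3.5 sphere (34.62 mm²), the r=5.5 cylinder at (11.5, -3) misses the remaining region (no effect); the 27×6.5 cube at (10, 13.5) misses the remaining region (no effect) — area = 34.62 mm². Checking containment: at z = 3.4 the cross-section extends beyond the z = 1.2 cross-section by about 14.93 mm².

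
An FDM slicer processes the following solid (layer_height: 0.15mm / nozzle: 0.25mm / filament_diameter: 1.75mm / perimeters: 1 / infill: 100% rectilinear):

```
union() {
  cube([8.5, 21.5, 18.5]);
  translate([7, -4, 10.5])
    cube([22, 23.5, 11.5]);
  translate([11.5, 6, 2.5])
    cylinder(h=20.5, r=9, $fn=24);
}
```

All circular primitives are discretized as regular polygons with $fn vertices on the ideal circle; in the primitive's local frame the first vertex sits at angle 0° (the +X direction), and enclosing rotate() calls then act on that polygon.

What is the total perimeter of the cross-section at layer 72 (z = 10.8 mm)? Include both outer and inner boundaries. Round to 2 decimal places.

At z = 10.8 mm: the cube is present — its section is the full 8.5×21.5 rectangle (perimeter 60.00 mm); the cube at (7, -4) (footprint 22×23.5) is included at this height (perimeter 91.00 mm); the r=9 cylinder at (11.5, 6) gives a regular 24-gon of circumradius 9 (constant along its height) (perimeter = 2·24·9.000·sin(180°/24) = 56.39 mm); Taking the union: the regions partially overlap (shared area 278.76 mm²), so the edge portions inside another operand are dropped and the merged outline is re-measured after clipping — boundary = 107.87 mm. Overall, the cross-section is a single solid region. Total boundary length (outer) = 107.87 mm.

107.87 mm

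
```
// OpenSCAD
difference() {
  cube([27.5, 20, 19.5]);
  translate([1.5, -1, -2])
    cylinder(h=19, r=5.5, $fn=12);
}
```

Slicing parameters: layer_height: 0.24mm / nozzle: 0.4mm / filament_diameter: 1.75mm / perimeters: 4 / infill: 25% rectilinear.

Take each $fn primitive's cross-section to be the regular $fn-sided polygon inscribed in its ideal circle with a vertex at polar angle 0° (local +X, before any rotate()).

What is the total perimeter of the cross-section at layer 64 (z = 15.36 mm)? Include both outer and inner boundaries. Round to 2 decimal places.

At z = 15.36 mm: the cube (footprint 27.5×20) is included at this height (perimeter 95.00 mm); the cylinder at (1.5, -1): section is a regular 12-gon, circumradius r=5.5 (perimeter = 2·12·5.500·sin(180°/12) = 34.16 mm); Taking the first minus the rest: starting from the 27.5×20 cube, the r=5.5 cylinder at (1.5, -1) partially overlaps it — only the 23.77 mm² overlap (of its 90.75 mm²) is removed, clipping the outline — boundary = 93.23 mm. Overall, the cross-section is a single solid region. Total boundary length (outer) = 93.23 mm.

93.23 mm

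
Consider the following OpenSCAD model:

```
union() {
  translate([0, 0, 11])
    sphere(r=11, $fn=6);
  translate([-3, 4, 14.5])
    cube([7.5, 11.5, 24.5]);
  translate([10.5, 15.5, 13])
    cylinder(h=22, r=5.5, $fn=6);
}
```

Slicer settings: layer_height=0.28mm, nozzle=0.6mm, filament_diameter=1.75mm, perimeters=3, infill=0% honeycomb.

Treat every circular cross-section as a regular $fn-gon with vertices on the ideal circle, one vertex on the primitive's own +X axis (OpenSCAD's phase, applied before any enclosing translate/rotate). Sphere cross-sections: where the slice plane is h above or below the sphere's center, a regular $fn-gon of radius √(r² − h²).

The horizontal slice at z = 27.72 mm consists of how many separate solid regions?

2

At z = 27.72 mm: the sphere is not intersected at this z (|z−center|=16.720 > r=11); the cube at (-3, 4) (footprint 7.5×11.5) is included at this height; the cylinder at (10.5, 15.5): section is a regular 6-gon, circumradius r=5.5; Taking the union: the 2 present regions are separate (no shared area or edge), so areas and boundary lengths simply add and each stays a separate island — 2 connected regions. The result has 2 disconnected regions.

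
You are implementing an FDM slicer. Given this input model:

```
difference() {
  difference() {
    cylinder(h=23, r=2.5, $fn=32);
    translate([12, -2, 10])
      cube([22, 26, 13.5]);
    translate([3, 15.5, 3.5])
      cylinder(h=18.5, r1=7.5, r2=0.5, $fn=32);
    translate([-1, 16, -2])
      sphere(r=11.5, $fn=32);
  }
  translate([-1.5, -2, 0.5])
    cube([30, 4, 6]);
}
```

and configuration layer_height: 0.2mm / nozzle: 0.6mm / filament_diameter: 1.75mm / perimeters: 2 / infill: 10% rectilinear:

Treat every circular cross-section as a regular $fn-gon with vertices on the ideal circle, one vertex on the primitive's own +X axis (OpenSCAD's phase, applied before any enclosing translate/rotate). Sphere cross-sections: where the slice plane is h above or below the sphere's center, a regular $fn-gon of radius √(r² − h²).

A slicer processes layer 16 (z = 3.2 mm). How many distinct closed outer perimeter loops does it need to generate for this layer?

At z = 3.2 mm: the cylinder: section is a regular 32-gon, circumradius r=2.5; the cube at (12, -2) does not reach this height (z outside [10, 23.5]); the cone at (3, 15.5) does not reach this height (z outside [3.5, 22]); the r=11.5 sphere at (-1, 16) contributes a regular 32-gon of circumradius √(11.5²−5.2²) = 10.257; Taking the first minus the rest: starting from the r=2.5 cylinder, the r=11.5 sphere at (-1, 16) misses the remaining region (no effect) — 1 connected region; the cube at (-1.5, -2) is present — its section is the full 30×4 rectangle; Subtracting the remaining from the first: starting from that combined region, the 30×4 cube at (-1.5, -2) partially overlaps it — only the 14.76 mm² overlap (of its 120.00 mm²) is removed, clipping the outline — 3 connected regions. The result has 3 disconnected regions.

3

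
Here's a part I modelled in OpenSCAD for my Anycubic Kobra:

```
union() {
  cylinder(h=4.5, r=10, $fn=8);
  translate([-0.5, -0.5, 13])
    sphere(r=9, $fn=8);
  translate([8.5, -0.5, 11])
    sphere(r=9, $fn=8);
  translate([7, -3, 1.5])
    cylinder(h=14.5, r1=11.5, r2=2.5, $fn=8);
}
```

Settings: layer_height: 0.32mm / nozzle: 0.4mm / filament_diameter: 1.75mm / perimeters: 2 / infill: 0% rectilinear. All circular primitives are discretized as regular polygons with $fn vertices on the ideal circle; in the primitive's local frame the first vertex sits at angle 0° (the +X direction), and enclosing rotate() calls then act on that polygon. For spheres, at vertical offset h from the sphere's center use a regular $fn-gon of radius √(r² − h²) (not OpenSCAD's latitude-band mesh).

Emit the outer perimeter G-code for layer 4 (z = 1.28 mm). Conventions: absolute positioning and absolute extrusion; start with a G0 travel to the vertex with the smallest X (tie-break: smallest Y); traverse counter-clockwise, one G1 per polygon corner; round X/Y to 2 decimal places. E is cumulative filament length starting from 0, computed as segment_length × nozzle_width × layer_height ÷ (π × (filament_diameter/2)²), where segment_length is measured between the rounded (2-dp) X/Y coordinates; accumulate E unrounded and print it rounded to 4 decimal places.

G0 X-10.00 Y0.00 Z1.28
G1 X-7.07 Y-7.07 E0.4073
G1 X0.00 Y-10.00 E0.8145
G1 X7.07 Y-7.07 E1.2218
G1 X10.00 Y0.00 E1.6291
G1 X7.07 Y7.07 E2.0363
G1 X0.00 Y10.00 E2.4436
G1 X-7.07 Y7.07 E2.8509
G1 X-10.00 Y0.00 E3.2581

At z = 1.28 mm: the r=10 cylinder contributes a regular 8-gon of circumradius 10; the sphere at (-0.5, -0.5) is not intersected at this z (|z−center|=11.720 > r=9); the sphere at (8.5, -0.5) is absent (|z−center|=9.720 > r=9); the cone at (7, -3) does not reach this height (z outside [1.5, 16]); Merging all regions: only the r=10 cylinder is present, so the union is just that shape — 1 connected region. The outline is a single polygon with 8 vertices. Extrusion per mm of travel: 0.4 × 0.32 / (π × 0.875²) = 0.053216. Accumulating E over each segment gives final E = 3.2581.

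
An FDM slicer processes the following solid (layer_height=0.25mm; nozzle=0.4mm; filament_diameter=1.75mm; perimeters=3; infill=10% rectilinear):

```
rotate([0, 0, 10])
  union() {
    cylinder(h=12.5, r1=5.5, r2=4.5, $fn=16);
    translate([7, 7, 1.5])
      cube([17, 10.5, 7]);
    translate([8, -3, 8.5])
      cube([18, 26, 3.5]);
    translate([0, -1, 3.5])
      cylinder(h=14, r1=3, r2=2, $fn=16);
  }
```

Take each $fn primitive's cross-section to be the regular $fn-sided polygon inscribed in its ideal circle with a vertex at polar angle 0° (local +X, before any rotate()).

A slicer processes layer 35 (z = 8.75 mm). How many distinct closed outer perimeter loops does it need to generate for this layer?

At z = 8.75 mm: the cone contributes a regular 16-gon of circumradius 4.800 (interpolated between r1=5.5 and r2=4.5 at t=0.700); the cube at (7, 7) is not intersected at this z (z outside [1.5, 8.5]); the 18×26 cube at (8, -3) contributes its full rectangle; the cone at (0, -1): at t=0.375 of its height the radius interpolates to r₁+(r₂−r₁)t = 2.625, giving a regular 16-gon of that circumradius; Combining (union): the regions partially overlap (shared area 21.10 mm²), so overlapping operands fuse into one piece — 2 connected regions; (rotated 10° about Z; rotation is an isometry so areas/perimeters/island counts are preserved). The result has 2 disconnected regions.

2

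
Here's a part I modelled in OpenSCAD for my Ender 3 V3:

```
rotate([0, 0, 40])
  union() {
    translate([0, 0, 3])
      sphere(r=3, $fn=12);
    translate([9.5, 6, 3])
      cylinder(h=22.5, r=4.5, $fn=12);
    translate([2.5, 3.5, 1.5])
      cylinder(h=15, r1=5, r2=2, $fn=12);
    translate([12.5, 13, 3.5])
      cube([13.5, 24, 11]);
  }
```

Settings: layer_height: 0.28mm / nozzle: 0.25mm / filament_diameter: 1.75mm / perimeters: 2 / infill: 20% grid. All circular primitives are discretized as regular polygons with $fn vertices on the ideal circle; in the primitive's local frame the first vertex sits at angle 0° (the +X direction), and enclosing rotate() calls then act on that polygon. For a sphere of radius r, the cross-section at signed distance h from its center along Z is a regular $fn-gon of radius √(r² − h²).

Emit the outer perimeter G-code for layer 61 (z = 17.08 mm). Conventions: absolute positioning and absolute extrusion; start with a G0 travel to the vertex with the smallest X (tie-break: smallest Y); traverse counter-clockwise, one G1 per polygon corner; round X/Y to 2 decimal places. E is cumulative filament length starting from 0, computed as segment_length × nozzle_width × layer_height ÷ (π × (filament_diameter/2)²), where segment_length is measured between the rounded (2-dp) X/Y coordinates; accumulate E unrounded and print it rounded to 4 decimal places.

G0 X-1.01 Y9.92 Z17.08
G1 X-0.03 Y7.81 E0.0677
G1 X1.88 Y6.47 E0.1356
G1 X4.20 Y6.27 E0.2034
G1 X6.31 Y7.26 E0.2712
G1 X7.65 Y9.16 E0.3389
G1 X7.85 Y11.48 E0.4066
G1 X6.87 Y13.60 E0.4746
G1 X4.96 Y14.93 E0.5423
G1 X2.64 Y15.13 E0.6101
G1 X0.53 Y14.15 E0.6778
G1 X-0.81 Y12.24 E0.7457
G1 X-1.01 Y9.92 E0.8135

At z = 17.08 mm: the sphere does not reach this height (|z−center|=14.080 > r=3); the r=4.5 cylinder at (9.5, 6) contributes a regular 12-gon of circumradius 4.5; the cone at (2.5, 3.5) does not reach this height (z outside [1.5, 16.5]); the cube at (12.5, 13) is absent (z outside [3.5, 14.5]); Taking the union: only the r=4.5 cylinder at (9.5, 6) is present, so the union is just that shape — 1 connected region; (whole slice rotated 40° about Z — lengths, areas and connectivity unchanged). The outline is a single polygon with 12 vertices. Extrusion per mm of travel: 0.25 × 0.28 / (π × 0.875²) = 0.029103. Accumulating E over each segment gives final E = 0.8135.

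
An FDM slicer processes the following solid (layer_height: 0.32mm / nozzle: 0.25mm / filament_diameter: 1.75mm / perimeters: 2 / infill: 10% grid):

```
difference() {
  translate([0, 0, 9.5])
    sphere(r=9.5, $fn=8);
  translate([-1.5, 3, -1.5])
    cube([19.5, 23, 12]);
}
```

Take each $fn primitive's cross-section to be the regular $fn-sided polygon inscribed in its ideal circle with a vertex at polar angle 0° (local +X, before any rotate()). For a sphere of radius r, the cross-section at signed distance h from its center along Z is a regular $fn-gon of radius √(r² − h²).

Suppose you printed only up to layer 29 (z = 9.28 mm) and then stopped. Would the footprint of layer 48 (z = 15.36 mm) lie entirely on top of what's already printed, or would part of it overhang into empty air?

part overhangs

Compare the two slices. At z = 9.28: the r=9.5 sphere contributes a regular 8-gon of circumradius √(9.5²−0.22²) = 9.497 (area = (8/2)·9.497²·sin(360°/8) = 255.13 mm²); the cube at (-1.5, 3) (footprint 19.5×23) is included at this height (area 448.50 mm²); After the difference (first − rest): starting from the r=9.5 sphere (255.13 mm²), the 19.5×23 cube at (-1.5, 3) partially overlaps it — only the 46.43 mm² overlap (of its 448.50 mm²) is removed, clipping the outline — area = 208.69 mm². At z = 15.36: the r=9.5 sphere contributes a regular 8-gon of circumradius √(9.5²−5.86²) = 7.477 (area = (8/2)·7.477²·sin(360°/8) = 158.14 mm²); the cube at (-1.5, 3) is not intersected at this z (z outside [-1.5, 10.5]); After the difference (first − rest): none of the subtracted shapes is present at this height, so the r=9.5 sphere is unchanged — area = 158.14 mm². Checking containment: at z = 15.36 the cross-section extends beyond the z = 9.28 cross-section by about 25.22 mm².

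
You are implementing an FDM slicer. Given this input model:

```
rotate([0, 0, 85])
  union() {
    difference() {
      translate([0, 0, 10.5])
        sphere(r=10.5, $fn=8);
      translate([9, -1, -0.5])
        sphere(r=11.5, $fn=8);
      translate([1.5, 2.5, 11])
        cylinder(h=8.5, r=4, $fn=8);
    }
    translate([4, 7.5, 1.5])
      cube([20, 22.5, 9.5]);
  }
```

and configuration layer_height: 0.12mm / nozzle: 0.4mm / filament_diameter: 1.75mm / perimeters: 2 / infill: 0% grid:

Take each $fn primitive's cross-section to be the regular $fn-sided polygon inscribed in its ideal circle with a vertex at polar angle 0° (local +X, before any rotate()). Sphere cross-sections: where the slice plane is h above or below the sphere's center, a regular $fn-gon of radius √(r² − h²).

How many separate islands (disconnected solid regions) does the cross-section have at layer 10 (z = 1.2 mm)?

1

At z = 1.2 mm: the r=10.5 sphere slices to a regular 8-gon of circumradius 4.874 (√(r²−h²) with h=9.3 from center); the sphere at (9, -1): section is a regular 8-gon, circumradius = √(r²−h²) = √(11.5²−1.7²) = 11.374; the cylinder at (1.5, 2.5) is not intersected at this z (z outside [11, 19.5]); Taking the first minus the rest: starting from the r=10.5 sphere, the r=11.5 sphere at (9, -1) partially overlaps it — only the 46.34 mm² overlap (of its 365.89 mm²) is removed, clipping the outline — 1 connected region; the cube at (4, 7.5) is not intersected at this z (z outside [1.5, 11]); Taking the union: only that combined region is present, so the union is just that shape — 1 connected region; (whole slice rotated 85° about Z — lengths, areas and connectivity unchanged). Overall, the cross-section is a single solid region. Island count = 1.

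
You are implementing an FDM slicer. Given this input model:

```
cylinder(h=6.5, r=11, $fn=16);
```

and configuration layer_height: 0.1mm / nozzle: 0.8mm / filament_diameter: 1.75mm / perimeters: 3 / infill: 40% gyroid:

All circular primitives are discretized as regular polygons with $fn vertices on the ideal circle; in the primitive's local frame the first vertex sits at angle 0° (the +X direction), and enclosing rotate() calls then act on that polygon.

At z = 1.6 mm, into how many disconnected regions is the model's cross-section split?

At z = 1.6 mm: the r=11 cylinder gives a regular 16-gon of circumradius 11 (constant along its height). The result has 1 disconnected region.

1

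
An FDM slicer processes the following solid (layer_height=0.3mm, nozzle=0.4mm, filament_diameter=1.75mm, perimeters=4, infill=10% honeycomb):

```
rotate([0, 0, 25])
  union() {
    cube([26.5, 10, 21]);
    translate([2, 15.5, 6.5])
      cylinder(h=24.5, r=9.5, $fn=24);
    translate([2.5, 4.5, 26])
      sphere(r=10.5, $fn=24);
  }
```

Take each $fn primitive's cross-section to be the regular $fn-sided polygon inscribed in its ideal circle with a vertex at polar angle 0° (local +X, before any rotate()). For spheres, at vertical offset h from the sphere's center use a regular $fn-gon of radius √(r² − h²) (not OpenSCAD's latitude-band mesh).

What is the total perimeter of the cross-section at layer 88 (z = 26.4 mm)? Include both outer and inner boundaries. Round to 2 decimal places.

At z = 26.4 mm: the cube is absent (z outside [0, 21]); the r=9.5 cylinder at (2, 15.5) gives a regular 24-gon of circumradius 9.5 (constant along its height) (perimeter = 2·24·9.500·sin(180°/24) = 59.52 mm); the r=10.5 sphere at (2.5, 4.5) slices to a regular 24-gon of circumradius 10.492 (√(r²−h²) with h=0.4 from center) (perimeter = 2·24·10.492·sin(180°/24) = 65.74 mm); Combining (union): the regions partially overlap (shared area 102.99 mm²), so the edge portions inside another operand are dropped and the merged outline is re-measured after clipping — boundary = 86.12 mm; (whole slice rotated 25° about Z — lengths, areas and connectivity unchanged). Overall, the cross-section is a single solid region. Total boundary length (outer) = 86.12 mm.

86.12 mm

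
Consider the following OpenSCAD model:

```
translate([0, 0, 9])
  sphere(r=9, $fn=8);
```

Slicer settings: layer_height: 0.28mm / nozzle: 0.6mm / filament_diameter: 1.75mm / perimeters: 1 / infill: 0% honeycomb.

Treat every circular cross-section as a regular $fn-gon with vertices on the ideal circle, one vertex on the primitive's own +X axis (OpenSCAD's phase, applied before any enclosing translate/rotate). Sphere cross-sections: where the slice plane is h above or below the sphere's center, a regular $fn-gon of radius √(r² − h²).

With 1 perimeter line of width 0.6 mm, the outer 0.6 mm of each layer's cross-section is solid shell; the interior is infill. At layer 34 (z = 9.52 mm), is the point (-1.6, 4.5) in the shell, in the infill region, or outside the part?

At z = 9.52 mm: the sphere: section is a regular 8-gon, circumradius = √(r²−h²) = √(9²−0.52²) = 8.985. Overall, the cross-section is a single solid region. The nearest boundary edge runs (0.00, 8.98)→(-6.35, 6.35); distance from the point to it = 3.53 mm. The point is inside the cross-section and 3.53 mm from the nearest boundary — more than the 0.6 mm shell width (1 × 0.6), so it's in the infill interior.

infill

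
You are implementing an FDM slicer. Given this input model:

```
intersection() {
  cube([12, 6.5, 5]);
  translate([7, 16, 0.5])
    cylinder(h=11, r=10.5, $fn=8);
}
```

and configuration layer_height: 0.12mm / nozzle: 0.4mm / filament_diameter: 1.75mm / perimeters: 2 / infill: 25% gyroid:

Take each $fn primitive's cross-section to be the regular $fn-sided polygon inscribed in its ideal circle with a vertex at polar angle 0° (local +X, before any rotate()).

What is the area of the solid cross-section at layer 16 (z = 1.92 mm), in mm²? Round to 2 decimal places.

At z = 1.92 mm: the cube (footprint 12×6.5) is included at this height (area 78.00 mm²); the r=10.5 cylinder at (7, 16) contributes a regular 8-gon of circumradius 10.5 (area = (8/2)·10.500²·sin(360°/8) = 311.83 mm²); Taking the intersection: the r=10.5 cylinder at (7, 16) partially overlaps the 12×6.5 cube; clipping to the common part keeps 2.41 mm² — area = 2.41 mm². Overall, the cross-section is a single solid region. Net area = 2.41 mm².

2.41 mm²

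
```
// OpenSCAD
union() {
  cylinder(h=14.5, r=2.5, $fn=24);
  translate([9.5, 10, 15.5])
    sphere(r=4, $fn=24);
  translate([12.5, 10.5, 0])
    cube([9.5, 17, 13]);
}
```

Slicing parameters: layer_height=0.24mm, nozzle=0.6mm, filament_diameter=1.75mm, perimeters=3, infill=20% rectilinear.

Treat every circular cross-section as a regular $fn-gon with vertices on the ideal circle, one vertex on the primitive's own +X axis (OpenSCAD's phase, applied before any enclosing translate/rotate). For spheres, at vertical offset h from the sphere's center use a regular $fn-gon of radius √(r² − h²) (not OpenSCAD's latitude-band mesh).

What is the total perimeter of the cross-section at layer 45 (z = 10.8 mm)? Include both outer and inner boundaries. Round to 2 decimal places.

68.66 mm

At z = 10.8 mm: the r=2.5 cylinder gives a regular 24-gon of circumradius 2.5 (constant along its height) (perimeter = 2·24·2.500·sin(180°/24) = 15.66 mm); the sphere at (9.5, 10) is absent (|z−center|=4.700 > r=4); the cube at (12.5, 10.5) (footprint 9.5×17) is included at this height (perimeter 53.00 mm); Taking the union: the 2 present regions are separate (no shared area or edge), so areas and boundary lengths simply add and each stays a separate island — boundary = 68.66 mm. Overall, the cross-section has 2 separate islands. Total boundary length (outer) = 68.66 mm.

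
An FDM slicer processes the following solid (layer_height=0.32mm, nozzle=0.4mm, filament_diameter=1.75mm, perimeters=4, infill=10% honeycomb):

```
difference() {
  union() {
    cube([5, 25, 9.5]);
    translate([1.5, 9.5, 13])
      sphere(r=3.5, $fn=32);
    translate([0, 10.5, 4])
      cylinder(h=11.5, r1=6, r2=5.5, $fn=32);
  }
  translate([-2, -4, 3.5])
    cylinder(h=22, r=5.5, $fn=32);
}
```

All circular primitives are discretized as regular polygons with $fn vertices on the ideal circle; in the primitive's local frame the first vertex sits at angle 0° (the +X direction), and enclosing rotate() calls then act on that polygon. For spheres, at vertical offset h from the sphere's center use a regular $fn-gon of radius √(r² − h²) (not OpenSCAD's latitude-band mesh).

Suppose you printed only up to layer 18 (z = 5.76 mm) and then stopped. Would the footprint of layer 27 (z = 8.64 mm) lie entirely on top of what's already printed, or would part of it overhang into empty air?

entirely on top

Compare the two slices. At z = 5.76: the cube is present — its section is the full 5×25 rectangle (area 125.00 mm²); the sphere at (1.5, 9.5) is absent (|z−center|=7.240 > r=3.5); the cone at (0, 10.5) (r1=6→r2=5.5) has section circumradius 5.923 here — a regular 32-gon (area = (32/2)·5.923²·sin(360°/32) = 109.52 mm²); Merging all regions: the regions partially overlap — summed areas 234.52 mm² minus the doubly-counted overlap 50.92 mm² gives 183.61 mm² — area = 183.61 mm²; the cylinder at (-2, -4): section is a regular 32-gon, circumradius r=5.5 (area = (32/2)·5.500²·sin(360°/32) = 94.42 mm²); After the difference (first − rest): starting from the result so far (183.61 mm²), the r=5.5 cylinder at (-2, -4) partially overlaps it — only the 1.10 mm² overlap (of its 94.42 mm²) is removed, clipping the outline — area = 182.51 mm². At z = 8.64: the 5×25 cube contributes its full rectangle (area 125.00 mm²); the sphere at (1.5, 9.5) is not intersected at this z (|z−center|=4.360 > r=3.5); the cone at (0, 10.5) (r1=6→r2=5.5) has section circumradius 5.798 here — a regular 32-gon (area = (32/2)·5.798²·sin(360°/32) = 104.94 mm²); Taking the union: the regions partially overlap — summed areas 229.94 mm² minus the doubly-counted overlap 49.42 mm² gives 180.52 mm² — area = 180.52 mm²; the r=5.5 cylinder at (-2, -4) gives a regular 32-gon of circumradius 5.5 (constant along its height) (area = (32/2)·5.500²·sin(360°/32) = 94.42 mm²); After the difference (first − rest): starting from that combined region (180.52 mm²), the r=5.5 cylinder at (-2, -4) partially overlaps it — only the 1.10 mm² overlap (of its 94.42 mm²) is removed, clipping the outline — area = 179.42 mm². Checking containment: the cross-section at z = 8.64 is a subset of the cross-section at z = 5.76.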